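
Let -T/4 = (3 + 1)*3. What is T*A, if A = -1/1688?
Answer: 6/211 ≈ 0.028436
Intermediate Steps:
T = -48 (T = -4*(3 + 1)*3 = -16*3 = -4*12 = -48)
A = -1/1688 (A = -1*1/1688 = -1/1688 ≈ -0.00059242)
T*A = -48*(-1/1688) = 6/211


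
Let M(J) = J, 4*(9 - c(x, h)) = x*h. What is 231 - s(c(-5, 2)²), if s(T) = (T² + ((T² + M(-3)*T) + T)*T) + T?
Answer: -146910205/64 ≈ -2.2955e+6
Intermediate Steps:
c(x, h) = 9 - h*x/4 (c(x, h) = 9 - x*h/4 = 9 - h*x/4)
s(T) = T + T² + T*(T² - 2*T) (s(T) = (T² + ((T² - 3*T) + T)*T) + T = (T² + (T² - 2*T)*T) + T = (T² + T*(T² - 2*T)) + T = T + T² + T*(T² - 2*T))
231 - s(c(-5, 2)²) = 231 - (9 - ¼*2*(-5))²*(1 + ((9 - ¼*2*(-5))²)² - (9 - ¼*2*(-5))²) = 231 - (9 + 5/2)²*(1 + ((9 + 5/2)²)² - (9 + 5/2)²) = 231 - (23/2)²*(1 + ((23/2)²)² - (23/2)²) = 231 - 529*(1 + (529/4)² - 1*529/4)/4 = 231 - 529*(1 + 279841/16 - 529/4)/4 = 231 - 529*277741/(4*16) = 231 - 1*146924989/64 = 231 - 146924989/64 = -146910205/64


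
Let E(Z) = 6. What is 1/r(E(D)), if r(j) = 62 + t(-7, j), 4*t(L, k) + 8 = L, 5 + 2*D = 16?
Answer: 4/233 ≈ 0.017167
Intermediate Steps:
D = 11/2 (D = -5/2 + (½)*16 = -5/2 + 8 = 11/2 ≈ 5.5000)
t(L, k) = -2 + L/4
r(j) = 233/4 (r(j) = 62 + (-2 + (¼)*(-7)) = 62 + (-2 - 7/4) = 62 - 15/4 = 233/4)
1/r(E(D)) = 1/(233/4) = 4/233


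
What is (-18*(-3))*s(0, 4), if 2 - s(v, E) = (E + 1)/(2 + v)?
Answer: -27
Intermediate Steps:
s(v, E) = 2 - (1 + E)/(2 + v) (s(v, E) = 2 - (E + 1)/(2 + v) = 2 - (1 + E)/(2 + v))
(-18*(-3))*s(0, 4) = (-18*(-3))*((3 - 1*4 + 2*0)/(2 + 0)) = 54*((3 - 4 + 0)/2) = 54*((½)*(-1)) = 54*(-½) = -27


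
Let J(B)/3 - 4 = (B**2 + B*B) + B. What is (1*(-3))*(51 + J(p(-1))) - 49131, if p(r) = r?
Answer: -49329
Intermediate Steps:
J(B) = 12 + 3*B + 6*B**2 (J(B) = 12 + 3*((B**2 + B*B) + B) = 12 + 3*((B**2 + B**2) + B) = 12 + 3*(2*B**2 + B) = 12 + 3*(B + 2*B**2) = 12 + (3*B + 6*B**2) = 12 + 3*B + 6*B**2)
(1*(-3))*(51 + J(p(-1))) - 49131 = (1*(-3))*(51 + (12 + 3*(-1) + 6*(-1)**2)) - 49131 = -3*(51 + (12 - 3 + 6*1)) - 49131 = -3*(51 + (12 - 3 + 6)) - 49131 = -3*(51 + 15) - 49131 = -3*66 - 49131 = -198 - 49131 = -49329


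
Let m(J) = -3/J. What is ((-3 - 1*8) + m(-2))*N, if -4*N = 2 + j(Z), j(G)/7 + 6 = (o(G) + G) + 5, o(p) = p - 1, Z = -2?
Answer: -95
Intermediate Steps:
o(p) = -1 + p
j(G) = -14 + 14*G (j(G) = -42 + 7*(((-1 + G) + G) + 5) = -42 + 7*((-1 + 2*G) + 5) = -42 + 7*(4 + 2*G) = -42 + (28 + 14*G) = -14 + 14*G)
N = 10 (N = -(2 + (-14 + 14*(-2)))/4 = -(2 + (-14 - 28))/4 = -(2 - 42)/4 = -1/4*(-40) = 10)
((-3 - 1*8) + m(-2))*N = ((-3 - 1*8) - 3/(-2))*10 = ((-3 - 8) - 3*(-1/2))*10 = (-11 + 3/2)*10 = -19/2*10 = -95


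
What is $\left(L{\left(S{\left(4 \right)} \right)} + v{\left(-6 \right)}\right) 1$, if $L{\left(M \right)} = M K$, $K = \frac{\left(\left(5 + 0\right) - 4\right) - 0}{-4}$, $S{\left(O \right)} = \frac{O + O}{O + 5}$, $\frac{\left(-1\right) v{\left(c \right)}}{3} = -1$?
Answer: $\frac{25}{9} \approx 2.7778$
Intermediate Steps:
$v{\left(c \right)} = 3$ ($v{\left(c \right)} = \left(-3\right) \left(-1\right) = 3$)
$S{\left(O \right)} = \frac{2 O}{5 + O}$
$K = - \frac{1}{4}$ ($K = \left(\left(5 - 4\right) + 0\right) \left(- \frac{1}{4}\right) = \left(1 + 0\right) \left(- \frac{1}{4}\right) = 1 \left(- \frac{1}{4}\right) = - \frac{1}{4} \approx -0.25$)
$L{\left(M \right)} = - \frac{M}{4}$ ($L{\left(M \right)} = M \left(- \frac{1}{4}\right) = - \frac{M}{4}$)
$\left(L{\left(S{\left(4 \right)} \right)} + v{\left(-6 \right)}\right) 1 = \left(- \frac{2 \cdot 4 \frac{1}{5 + 4}}{4} + 3\right) 1 = \left(- \frac{2 \cdot 4 \cdot \frac{1}{9}}{4} + 3\right) 1 = \left(\left(- \frac{1}{4}\right) \frac{8}{9} + 3\right) 1 = \left(- \frac{2}{9} + 3\right) 1 = \frac{25}{9} \cdot 1 = \frac{25}{9}$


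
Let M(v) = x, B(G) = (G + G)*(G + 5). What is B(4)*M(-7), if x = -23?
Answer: -1656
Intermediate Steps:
B(G) = 2*G*(5 + G) (B(G) = (2*G)*(5 + G) = 2*G*(5 + G))
M(v) = -23
B(4)*M(-7) = (2*4*(5 + 4))*(-23) = (2*4*9)*(-23) = 72*(-23) = -1656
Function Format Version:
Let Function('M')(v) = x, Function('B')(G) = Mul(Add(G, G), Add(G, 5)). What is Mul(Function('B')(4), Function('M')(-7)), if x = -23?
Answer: -1656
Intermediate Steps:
Function('B')(G) = Mul(2, G, Add(5, G)) (Function('B')(G) = Mul(Mul(2, G), Add(5, G)) = Mul(2, G, Add(5, G)))
Function('M')(v) = -23
Mul(Function('B')(4), Function('M')(-7)) = Mul(Mul(2, 4, Add(5, 4)), -23) = Mul(Mul(2, 4, 9), -23) = Mul(72, -23) = -1656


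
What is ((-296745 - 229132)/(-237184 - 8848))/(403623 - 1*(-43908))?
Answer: 525877/110106946992 ≈ 4.7761e-6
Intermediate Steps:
((-296745 - 229132)/(-237184 - 8848))/(403623 - 1*(-43908)) = (-525877/(-246032))/(403623 + 43908) = -525877*(-1/246032)/447531 = (525877/246032)*(1/447531) = 525877/110106946992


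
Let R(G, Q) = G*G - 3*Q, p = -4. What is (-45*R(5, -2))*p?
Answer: 5580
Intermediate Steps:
R(G, Q) = G² - 3*Q
(-45*R(5, -2))*p = -45*(5² - 3*(-2))*(-4) = -45*(25 + 6)*(-4) = -45*31*(-4) = -1395*(-4) = 5580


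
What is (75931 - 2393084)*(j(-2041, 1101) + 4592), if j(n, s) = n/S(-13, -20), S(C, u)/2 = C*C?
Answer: -276285737955/26 ≈ -1.0626e+10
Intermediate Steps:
S(C, u) = 2*C**2 (S(C, u) = 2*(C*C) = 2*C**2)
j(n, s) = n/338 (j(n, s) = n/((2*(-13)**2)) = n/((2*169)) = n/338)
(75931 - 2393084)*(j(-2041, 1101) + 4592) = (75931 - 2393084)*((1/338)*(-2041) + 4592) = -2317153*(-157/26 + 4592) = -2317153*119235/26 = -276285737955/26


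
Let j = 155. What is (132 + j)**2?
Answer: 82369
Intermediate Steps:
(132 + j)**2 = (132 + 155)**2 = 287**2 = 82369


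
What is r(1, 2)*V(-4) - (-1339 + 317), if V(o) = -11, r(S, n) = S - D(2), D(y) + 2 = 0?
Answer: 989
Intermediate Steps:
D(y) = -2 (D(y) = -2 + 0 = -2)
r(S, n) = 2 + S (r(S, n) = S - 1*(-2) = S + 2 = 2 + S)
r(1, 2)*V(-4) - (-1339 + 317) = (2 + 1)*(-11) - (-1339 + 317) = 3*(-11) - 1*(-1022) = -33 + 1022 = 989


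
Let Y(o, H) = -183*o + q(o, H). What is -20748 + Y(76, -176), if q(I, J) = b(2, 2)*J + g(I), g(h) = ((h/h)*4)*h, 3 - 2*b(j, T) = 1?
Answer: -34528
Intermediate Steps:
b(j, T) = 1 (b(j, T) = 3/2 - ½*1 = 3/2 - ½ = 1)
g(h) = 4*h (g(h) = (1*4)*h = 4*h)
q(I, J) = J + 4*I (q(I, J) = 1*J + 4*I = J + 4*I)
Y(o, H) = H - 179*o (Y(o, H) = -183*o + (H + 4*o) = H - 179*o)
-20748 + Y(76, -176) = -20748 + (-176 - 179*76) = -20748 + (-176 - 13604) = -20748 - 13780 = -34528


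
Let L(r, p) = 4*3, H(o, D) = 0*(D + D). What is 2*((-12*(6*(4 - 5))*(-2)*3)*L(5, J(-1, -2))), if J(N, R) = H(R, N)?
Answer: -10368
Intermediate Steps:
H(o, D) = 0 (H(o, D) = 0*(2*D) = 0)
J(N, R) = 0
L(r, p) = 12
2*((-12*(6*(4 - 5))*(-2)*3)*L(5, J(-1, -2))) = 2*(-12*(6*(4 - 5))*(-2)*3*12) = 2*(-12*(6*(-1))*(-2)*3*12) = 2*(-12*(-6*(-2))*3*12) = 2*(-144*3*12) = 2*(-12*36*12) = 2*(-432*12) = 2*(-5184) = -10368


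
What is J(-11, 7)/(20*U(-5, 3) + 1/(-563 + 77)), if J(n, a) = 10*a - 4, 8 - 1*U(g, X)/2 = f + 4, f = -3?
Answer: 32076/136079 ≈ 0.23572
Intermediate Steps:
U(g, X) = 14 (U(g, X) = 16 - 2*(-3 + 4) = 16 - 2*1 = 16 - 2 = 14)
J(n, a) = -4 + 10*a
J(-11, 7)/(20*U(-5, 3) + 1/(-563 + 77)) = (-4 + 10*7)/(20*14 + 1/(-563 + 77)) = (-4 + 70)/(280 + 1/(-486)) = 66/(280 - 1/486) = 66/(136079/486) = 66*(486/136079) = 32076/136079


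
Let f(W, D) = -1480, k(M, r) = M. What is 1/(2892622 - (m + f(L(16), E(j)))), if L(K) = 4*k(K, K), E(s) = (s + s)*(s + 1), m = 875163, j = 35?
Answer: 1/2018939 ≈ 4.9531e-7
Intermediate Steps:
E(s) = 2*s*(1 + s) (E(s) = (2*s)*(1 + s) = 2*s*(1 + s))
L(K) = 4*K
1/(2892622 - (m + f(L(16), E(j)))) = 1/(2892622 - (875163 - 1480)) = 1/(2892622 - 1*873683) = 1/(2892622 - 873683) = 1/2018939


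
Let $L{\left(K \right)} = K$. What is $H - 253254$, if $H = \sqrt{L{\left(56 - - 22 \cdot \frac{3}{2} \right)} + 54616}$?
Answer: $-253254 + \sqrt{54705} \approx -2.5302 \cdot 10^{5}$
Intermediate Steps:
$H = \sqrt{54705}$ ($H = \sqrt{\left(56 - - 22 \cdot \frac{3}{2}\right) + 54616} = \sqrt{\left(56 - - 22 \cdot 3 \cdot \frac{1}{2}\right) + 54616} = \sqrt{\left(56 - \left(-22\right) \frac{3}{2}\right) + 54616} = \sqrt{\left(56 - -33\right) + 54616} = \sqrt{\left(56 + 33\right) + 54616} = \sqrt{89 + 54616} = \sqrt{54705} \approx 233.89$)
$H - 253254 = \sqrt{54705} - 253254 = -253254 + \sqrt{54705}$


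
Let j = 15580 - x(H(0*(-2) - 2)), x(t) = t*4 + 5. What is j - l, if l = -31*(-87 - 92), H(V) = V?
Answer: 10034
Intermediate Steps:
x(t) = 5 + 4*t (x(t) = 4*t + 5 = 5 + 4*t)
j = 15583 (j = 15580 - (5 + 4*(0*(-2) - 2)) = 15580 - (5 + 4*(0 - 2)) = 15580 - (5 + 4*(-2)) = 15580 - (5 - 8) = 15580 - 1*(-3) = 15580 + 3 = 15583)
l = 5549 (l = -31*(-179) = 5549)
j - l = 15583 - 1*5549 = 15583 - 5549 = 10034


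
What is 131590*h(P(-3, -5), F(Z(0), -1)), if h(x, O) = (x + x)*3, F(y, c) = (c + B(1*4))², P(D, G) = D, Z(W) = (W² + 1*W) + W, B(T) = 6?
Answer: -2368620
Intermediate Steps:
Z(W) = W² + 2*W (Z(W) = (W² + W) + W = (W + W²) + W = W² + 2*W)
F(y, c) = (6 + c)² (F(y, c) = (c + 6)² = (6 + c)²)
h(x, O) = 6*x (h(x, O) = (2*x)*3 = 6*x)
131590*h(P(-3, -5), F(Z(0), -1)) = 131590*(6*(-3)) = 131590*(-18) = -2368620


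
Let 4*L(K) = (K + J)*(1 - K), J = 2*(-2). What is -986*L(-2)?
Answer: 4437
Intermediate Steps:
J = -4
L(K) = (1 - K)*(-4 + K)/4 (L(K) = ((K - 4)*(1 - K))/4 = ((-4 + K)*(1 - K))/4 = ((1 - K)*(-4 + K))/4 = (1 - K)*(-4 + K)/4)
-986*L(-2) = -986*(-1 - ¼*(-2)² + (5/4)*(-2)) = -986*(-1 - ¼*4 - 5/2) = -986*(-1 - 1 - 5/2) = -986*(-9/2) = 4437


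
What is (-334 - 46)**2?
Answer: 144400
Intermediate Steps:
(-334 - 46)**2 = (-380)**2 = 144400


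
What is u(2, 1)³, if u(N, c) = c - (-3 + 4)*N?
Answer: -1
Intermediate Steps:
u(N, c) = c - N
u(2, 1)³ = (1 - 1*2)³ = (1 - 2)³ = (-1)³ = -1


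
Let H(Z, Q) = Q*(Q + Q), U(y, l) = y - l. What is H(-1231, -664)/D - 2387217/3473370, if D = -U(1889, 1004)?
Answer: -22702981971/22769870 ≈ -997.06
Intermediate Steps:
H(Z, Q) = 2*Q² (H(Z, Q) = Q*(2*Q) = 2*Q²)
D = -885 (D = -(1889 - 1*1004) = -(1889 - 1004) = -1*885 = -885)
H(-1231, -664)/D - 2387217/3473370 = (2*(-664)²)/(-885) - 2387217/3473370 = (2*440896)*(-1/885) - 2387217*1/3473370 = 881792*(-1/885) - 795739/1157790 = -881792/885 - 795739/1157790 = -22702981971/22769870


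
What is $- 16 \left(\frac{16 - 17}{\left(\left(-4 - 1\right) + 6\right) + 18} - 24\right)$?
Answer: $\frac{7312}{19} \approx 384.84$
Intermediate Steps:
$- 16 \left(\frac{16 - 17}{\left(\left(-4 - 1\right) + 6\right) + 18} - 24\right) = - 16 \left(- \frac{1}{\left(-5 + 6\right) + 18} - 24\right) = - 16 \left(- \frac{1}{1 + 18} - 24\right) = - 16 \left(- \frac{1}{19} - 24\right) = \left(-16\right) \left(- \frac{457}{19}\right) = \frac{7312}{19}$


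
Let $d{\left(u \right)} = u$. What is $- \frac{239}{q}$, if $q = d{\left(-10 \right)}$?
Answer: $\frac{239}{10} \approx 23.9$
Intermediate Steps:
$q = -10$
$- \frac{239}{q} = - \frac{239}{-10} = \left(-239\right) \left(- \frac{1}{10}\right) = \frac{239}{10}$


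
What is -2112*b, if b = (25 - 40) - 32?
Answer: 99264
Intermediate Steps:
b = -47 (b = -15 - 32 = -47)
-2112*b = -2112*(-47) = 99264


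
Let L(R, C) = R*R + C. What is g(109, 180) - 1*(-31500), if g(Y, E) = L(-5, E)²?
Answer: 73525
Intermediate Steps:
L(R, C) = C + R² (L(R, C) = R² + C = C + R²)
g(Y, E) = (25 + E)² (g(Y, E) = (E + (-5)²)² = (E + 25)² = (25 + E)²)
g(109, 180) - 1*(-31500) = (25 + 180)² - 1*(-31500) = 205² + 31500 = 42025 + 31500 = 73525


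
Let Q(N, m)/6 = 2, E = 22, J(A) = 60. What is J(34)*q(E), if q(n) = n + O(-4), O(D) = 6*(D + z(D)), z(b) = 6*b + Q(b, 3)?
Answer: -4440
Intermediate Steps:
Q(N, m) = 12 (Q(N, m) = 6*2 = 12)
z(b) = 12 + 6*b (z(b) = 6*b + 12 = 12 + 6*b)
O(D) = 72 + 42*D (O(D) = 6*(D + (12 + 6*D)) = 6*(12 + 7*D) = 72 + 42*D)
q(n) = -96 + n (q(n) = n + (72 + 42*(-4)) = n + (72 - 168) = n - 96 = -96 + n)
J(34)*q(E) = 60*(-96 + 22) = 60*(-74) = -4440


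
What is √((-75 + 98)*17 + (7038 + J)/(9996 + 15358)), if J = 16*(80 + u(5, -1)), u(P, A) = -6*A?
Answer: √1283459322/1811 ≈ 19.782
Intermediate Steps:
J = 1376 (J = 16*(80 - 6*(-1)) = 16*(80 + 6) = 16*86 = 1376)
√((-75 + 98)*17 + (7038 + J)/(9996 + 15358)) = √((-75 + 98)*17 + (7038 + 1376)/(9996 + 15358)) = √(23*17 + 8414/25354) = √(391 + 8414*(1/25354)) = √(391 + 601/1811) = √(708702/1811) = √1283459322/1811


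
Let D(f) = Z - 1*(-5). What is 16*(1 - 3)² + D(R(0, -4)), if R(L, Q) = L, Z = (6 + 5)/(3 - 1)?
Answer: 149/2 ≈ 74.500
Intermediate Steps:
Z = 11/2 ≈ 5.5000
D(f) = 21/2 (D(f) = 11/2 - 1*(-5) = 11/2 + 5 = 21/2)
16*(1 - 3)² + D(R(0, -4)) = 16*(1 - 3)² + 21/2 = 16*(-2)² + 21/2 = 16*4 + 21/2 = 64 + 21/2 = 149/2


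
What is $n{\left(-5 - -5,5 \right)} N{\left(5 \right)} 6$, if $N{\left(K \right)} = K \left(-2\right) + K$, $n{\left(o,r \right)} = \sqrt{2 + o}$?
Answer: $- 30 \sqrt{2} \approx -42.426$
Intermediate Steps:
$N{\left(K \right)} = - K$ ($N{\left(K \right)} = - 2 K + K = - K$)
$n{\left(-5 - -5,5 \right)} N{\left(5 \right)} 6 = \sqrt{2 - 0} \left(\left(-1\right) 5\right) 6 = \sqrt{2 + \left(-5 + 5\right)} \left(-5\right) 6 = \sqrt{2 + 0} \left(-5\right) 6 = \sqrt{2} \left(-5\right) 6 = - 5 \sqrt{2} \cdot 6 = - 30 \sqrt{2}$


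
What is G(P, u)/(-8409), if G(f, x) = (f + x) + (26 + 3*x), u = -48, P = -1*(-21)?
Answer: 145/8409 ≈ 0.017243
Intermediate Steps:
P = 21
G(f, x) = 26 + f + 4*x
G(P, u)/(-8409) = (26 + 21 + 4*(-48))/(-8409) = (26 + 21 - 192)*(-1/8409) = -145*(-1/8409) = 145/8409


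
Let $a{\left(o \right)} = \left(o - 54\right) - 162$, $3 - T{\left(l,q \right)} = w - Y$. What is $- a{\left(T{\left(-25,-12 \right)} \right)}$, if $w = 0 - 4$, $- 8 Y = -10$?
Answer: $\frac{831}{4} \approx 207.75$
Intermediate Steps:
$Y = \frac{5}{4}$ ($Y = \left(- \frac{1}{8}\right) \left(-10\right) = \frac{5}{4} \approx 1.25$)
$w = -4$
$T{\left(l,q \right)} = \frac{33}{4}$ ($T{\left(l,q \right)} = 3 - \left(-4 - \frac{5}{4}\right) = 3 - - \frac{21}{4} = 3 + \frac{21}{4} = \frac{33}{4}$)
$a{\left(o \right)} = -216 + o$ ($a{\left(o \right)} = \left(-54 + o\right) - 162 = -216 + o$)
$- a{\left(T{\left(-25,-12 \right)} \right)} = - (-216 + \frac{33}{4}) = \left(-1\right) \left(- \frac{831}{4}\right) = \frac{831}{4}$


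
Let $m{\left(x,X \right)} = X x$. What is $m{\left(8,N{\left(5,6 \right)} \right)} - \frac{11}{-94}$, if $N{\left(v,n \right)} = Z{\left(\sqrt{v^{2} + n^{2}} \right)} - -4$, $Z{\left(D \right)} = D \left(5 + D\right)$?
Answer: $\frac{48891}{94} + 40 \sqrt{61} \approx 832.53$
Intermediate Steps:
$N{\left(v,n \right)} = 4 + \sqrt{n^{2} + v^{2}} \left(5 + \sqrt{n^{2} + v^{2}}\right)$ ($N{\left(v,n \right)} = \sqrt{v^{2} + n^{2}} \left(5 + \sqrt{v^{2} + n^{2}}\right) - -4 = \sqrt{n^{2} + v^{2}} \left(5 + \sqrt{n^{2} + v^{2}}\right) + 4 = 4 + \sqrt{n^{2} + v^{2}} \left(5 + \sqrt{n^{2} + v^{2}}\right)$)
$m{\left(8,N{\left(5,6 \right)} \right)} - \frac{11}{-94} = \left(4 + 6^{2} + 5^{2} + 5 \sqrt{6^{2} + 5^{2}}\right) 8 - \frac{11}{-94} = \left(4 + 36 + 25 + 5 \sqrt{36 + 25}\right) 8 - - \frac{11}{94} = \left(4 + 36 + 25 + 5 \sqrt{61}\right) 8 + \frac{11}{94} = \left(65 + 5 \sqrt{61}\right) 8 + \frac{11}{94} = \left(520 + 40 \sqrt{61}\right) + \frac{11}{94} = \frac{48891}{94} + 40 \sqrt{61}$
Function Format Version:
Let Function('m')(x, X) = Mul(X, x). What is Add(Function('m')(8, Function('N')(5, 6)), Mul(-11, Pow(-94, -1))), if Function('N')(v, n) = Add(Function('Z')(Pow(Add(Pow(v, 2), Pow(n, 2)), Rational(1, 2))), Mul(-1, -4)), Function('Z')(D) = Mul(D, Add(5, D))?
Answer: Add(Rational(48891, 94), Mul(40, Pow(61, Rational(1, 2)))) ≈ 832.53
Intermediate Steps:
Function('N')(v, n) = Add(4, Mul(Pow(Add(Pow(n, 2), Pow(v, 2)), Rational(1, 2)), Add(5, Pow(Add(Pow(n, 2), Pow(v, 2)), Rational(1, 2))))) (Function('N')(v, n) = Add(Mul(Pow(Add(Pow(v, 2), Pow(n, 2)), Rational(1, 2)), Add(5, Pow(Add(Pow(v, 2), Pow(n, 2)), Rational(1, 2)))), Mul(-1, -4)) = Add(Mul(Pow(Add(Pow(n, 2), Pow(v, 2)), Rational(1, 2)), Add(5, Pow(Add(Pow(n, 2), Pow(v, 2)), Rational(1, 2)))), 4) = Add(4, Mul(Pow(Add(Pow(n, 2), Pow(v, 2)), Rational(1, 2)), Add(5, Pow(Add(Pow(n, 2), Pow(v, 2)), Rational(1, 2))))))
Add(Function('m')(8, Function('N')(5, 6)), Mul(-11, Pow(-94, -1))) = Add(Mul(Add(4, Pow(6, 2), Pow(5, 2), Mul(5, Pow(Add(Pow(6, 2), Pow(5, 2)), Rational(1, 2)))), 8), Mul(-11, Pow(-94, -1))) = Add(Mul(Add(4, 36, 25, Mul(5, Pow(Add(36, 25), Rational(1, 2)))), 8), Mul(-11, Rational(-1, 94))) = Add(Mul(Add(4, 36, 25, Mul(5, Pow(61, Rational(1, 2)))), 8), Rational(11, 94)) = Add(Mul(Add(65, Mul(5, Pow(61, Rational(1, 2)))), 8), Rational(11, 94)) = Add(Add(520, Mul(40, Pow(61, Rational(1, 2)))), Rational(11, 94)) = Add(Rational(48891, 94), Mul(40, Pow(61, Rational(1, 2))))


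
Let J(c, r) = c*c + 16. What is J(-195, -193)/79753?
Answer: 38041/79753 ≈ 0.47698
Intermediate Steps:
J(c, r) = 16 + c**2 (J(c, r) = c**2 + 16 = 16 + c**2)
J(-195, -193)/79753 = (16 + (-195)**2)/79753 = (16 + 38025)*(1/79753) = 38041*(1/79753) = 38041/79753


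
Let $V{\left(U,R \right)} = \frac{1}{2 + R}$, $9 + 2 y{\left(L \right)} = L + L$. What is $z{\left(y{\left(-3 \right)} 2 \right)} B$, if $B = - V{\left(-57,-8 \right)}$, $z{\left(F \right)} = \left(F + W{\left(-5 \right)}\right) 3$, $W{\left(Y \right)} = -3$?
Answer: $-9$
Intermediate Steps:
$y{\left(L \right)} = - \frac{9}{2} + L$ ($y{\left(L \right)} = - \frac{9}{2} + \frac{L + L}{2} = - \frac{9}{2} + \frac{2 L}{2} = - \frac{9}{2} + L$)
$z{\left(F \right)} = -9 + 3 F$ ($z{\left(F \right)} = \left(F - 3\right) 3 = \left(-3 + F\right) 3 = -9 + 3 F$)
$B = \frac{1}{6}$ ($B = - \frac{1}{2 - 8} = - \frac{1}{-6} = \left(-1\right) \left(- \frac{1}{6}\right) = \frac{1}{6} \approx 0.16667$)
$z{\left(y{\left(-3 \right)} 2 \right)} B = \left(-9 + 3 \left(- \frac{9}{2} - 3\right) 2\right) \frac{1}{6} = \left(-9 + 3 \left(\left(- \frac{15}{2}\right) 2\right)\right) \frac{1}{6} = \left(-9 + 3 \left(-15\right)\right) \frac{1}{6} = \left(-9 - 45\right) \frac{1}{6} = \left(-54\right) \frac{1}{6} = -9$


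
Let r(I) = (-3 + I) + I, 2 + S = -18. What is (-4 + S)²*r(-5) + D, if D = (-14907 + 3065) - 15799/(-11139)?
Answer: -215301071/11139 ≈ -19329.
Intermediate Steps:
S = -20 (S = -2 - 18 = -20)
r(I) = -3 + 2*I
D = -131892239/11139 (D = -11842 - 15799*(-1/11139) = -11842 + 15799/11139 = -131892239/11139 ≈ -11841.)
(-4 + S)²*r(-5) + D = (-4 - 20)²*(-3 + 2*(-5)) - 131892239/11139 = (-24)²*(-3 - 10) - 131892239/11139 = 576*(-13) - 131892239/11139 = -7488 - 131892239/11139 = -215301071/11139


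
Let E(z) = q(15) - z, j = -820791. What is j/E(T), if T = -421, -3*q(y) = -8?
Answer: -2462373/1271 ≈ -1937.4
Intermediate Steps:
q(y) = 8/3 (q(y) = -⅓*(-8) = 8/3)
E(z) = 8/3 - z
j/E(T) = -820791/(8/3 - 1*(-421)) = -820791/(8/3 + 421) = -820791/1271/3 = -820791*3/1271 = -2462373/1271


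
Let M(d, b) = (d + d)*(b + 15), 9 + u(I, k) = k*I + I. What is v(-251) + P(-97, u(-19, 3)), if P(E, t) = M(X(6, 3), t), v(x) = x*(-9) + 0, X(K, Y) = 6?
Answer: 1419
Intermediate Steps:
u(I, k) = -9 + I + I*k (u(I, k) = -9 + (k*I + I) = -9 + (I*k + I) = -9 + (I + I*k) = -9 + I + I*k)
v(x) = -9*x (v(x) = -9*x + 0 = -9*x)
M(d, b) = 2*d*(15 + b) (M(d, b) = (2*d)*(15 + b) = 2*d*(15 + b))
P(E, t) = 180 + 12*t (P(E, t) = 2*6*(15 + t) = 180 + 12*t)
v(-251) + P(-97, u(-19, 3)) = -9*(-251) + (180 + 12*(-9 - 19 - 19*3)) = 2259 + (180 + 12*(-9 - 19 - 57)) = 2259 + (180 + 12*(-85)) = 2259 + (180 - 1020) = 2259 - 840 = 1419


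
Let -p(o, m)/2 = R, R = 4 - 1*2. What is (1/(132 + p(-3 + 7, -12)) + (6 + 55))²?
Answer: 60980481/16384 ≈ 3722.0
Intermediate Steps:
R = 2 (R = 4 - 2 = 2)
p(o, m) = -4 (p(o, m) = -2*2 = -4)
(1/(132 + p(-3 + 7, -12)) + (6 + 55))² = (1/(132 - 4) + (6 + 55))² = (1/128 + 61)² = (7809/128)² = 60980481/16384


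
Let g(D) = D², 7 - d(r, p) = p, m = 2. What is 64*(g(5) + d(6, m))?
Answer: 1920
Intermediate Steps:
d(r, p) = 7 - p
64*(g(5) + d(6, m)) = 64*(5² + (7 - 1*2)) = 64*(25 + (7 - 2)) = 64*(25 + 5) = 64*30 = 1920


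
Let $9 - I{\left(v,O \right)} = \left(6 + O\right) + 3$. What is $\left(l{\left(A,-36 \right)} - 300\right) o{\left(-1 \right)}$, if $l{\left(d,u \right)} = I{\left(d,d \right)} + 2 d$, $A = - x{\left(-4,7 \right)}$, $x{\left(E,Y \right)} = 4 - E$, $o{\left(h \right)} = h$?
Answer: $308$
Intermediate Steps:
$I{\left(v,O \right)} = - O$ ($I{\left(v,O \right)} = 9 - \left(\left(6 + O\right) + 3\right) = 9 - \left(9 + O\right) = - O$)
$A = -8$ ($A = - (4 - -4) = - (4 + 4) = \left(-1\right) 8 = -8$)
$l{\left(d,u \right)} = d$ ($l{\left(d,u \right)} = - d + 2 d = d$)
$\left(l{\left(A,-36 \right)} - 300\right) o{\left(-1 \right)} = \left(-8 - 300\right) \left(-1\right) = \left(-308\right) \left(-1\right) = 308$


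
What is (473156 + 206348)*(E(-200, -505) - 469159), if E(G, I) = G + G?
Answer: -319067218736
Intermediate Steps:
E(G, I) = 2*G
(473156 + 206348)*(E(-200, -505) - 469159) = (473156 + 206348)*(2*(-200) - 469159) = 679504*(-400 - 469159) = 679504*(-469559) = -319067218736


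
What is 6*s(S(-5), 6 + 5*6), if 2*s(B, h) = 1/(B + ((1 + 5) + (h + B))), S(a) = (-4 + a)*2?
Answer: 1/2 ≈ 0.50000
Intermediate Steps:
S(a) = -8 + 2*a
s(B, h) = 1/(2*(6 + h + 2*B)) (s(B, h) = 1/(2*(B + ((1 + 5) + (h + B)))) = 1/(2*(B + (6 + (B + h)))) = 1/(2*(B + (6 + B + h))) = 1/(2*(6 + h + 2*B)))
6*s(S(-5), 6 + 5*6) = 6*(1/(2*(6 + (6 + 5*6) + 2*(-8 + 2*(-5))))) = 6*(1/(2*(6 + (6 + 30) + 2*(-8 - 10)))) = 6*(1/(2*(6 + 36 + 2*(-18)))) = 6*(1/(2*(6 + 36 - 36))) = 6*((1/2)/6) = 6*((1/2)*(1/6)) = 6*(1/12) = 1/2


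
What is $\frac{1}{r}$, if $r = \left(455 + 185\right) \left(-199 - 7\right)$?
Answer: $- \frac{1}{131840} \approx -7.585 \cdot 10^{-6}$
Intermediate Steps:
$r = -131840$ ($r = 640 \left(-206\right) = -131840$)
$\frac{1}{r} = \frac{1}{-131840} = - \frac{1}{131840}$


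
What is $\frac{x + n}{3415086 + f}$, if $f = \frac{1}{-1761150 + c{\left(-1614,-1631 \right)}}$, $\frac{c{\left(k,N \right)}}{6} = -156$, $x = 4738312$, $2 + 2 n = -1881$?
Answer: $\frac{8347654234863}{6017675229395} \approx 1.3872$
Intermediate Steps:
$n = - \frac{1883}{2}$ ($n = -1 + \frac{1}{2} \left(-1881\right) = -1 - \frac{1881}{2} = - \frac{1883}{2} \approx -941.5$)
$c{\left(k,N \right)} = -936$ ($c{\left(k,N \right)} = 6 \left(-156\right) = -936$)
$f = - \frac{1}{1762086}$ ($f = \frac{1}{-1761150 - 936} = \frac{1}{-1762086} = - \frac{1}{1762086} \approx -5.6751 \cdot 10^{-7}$)
$\frac{x + n}{3415086 + f} = \frac{4738312 - \frac{1883}{2}}{3415086 - \frac{1}{1762086}} = \frac{9474741}{2 \cdot \frac{6017675229395}{1762086}} = \frac{9474741}{2} \cdot \frac{1762086}{6017675229395} = \frac{8347654234863}{6017675229395}$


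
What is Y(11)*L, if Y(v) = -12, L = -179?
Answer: 2148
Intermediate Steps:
Y(11)*L = -12*(-179) = 2148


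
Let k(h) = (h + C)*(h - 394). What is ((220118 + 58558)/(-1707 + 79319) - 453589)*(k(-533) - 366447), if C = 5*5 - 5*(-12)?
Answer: -429916028629602/19403 ≈ -2.2157e+10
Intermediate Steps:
C = 85 (C = 25 + 60 = 85)
k(h) = (-394 + h)*(85 + h) (k(h) = (h + 85)*(h - 394) = (85 + h)*(-394 + h) = (-394 + h)*(85 + h))
((220118 + 58558)/(-1707 + 79319) - 453589)*(k(-533) - 366447) = ((220118 + 58558)/(-1707 + 79319) - 453589)*((-33490 + (-533)² - 309*(-533)) - 366447) = (278676/77612 - 453589)*((-33490 + 284089 + 164697) - 366447) = (278676*(1/77612) - 453589)*(415296 - 366447) = (69669/19403 - 453589)*48849 = -8800917698/19403*48849 = -429916028629602/19403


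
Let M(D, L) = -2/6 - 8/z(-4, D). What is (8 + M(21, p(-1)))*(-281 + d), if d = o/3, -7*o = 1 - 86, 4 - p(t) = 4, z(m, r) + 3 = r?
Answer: -378040/189 ≈ -2000.2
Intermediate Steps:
z(m, r) = -3 + r
p(t) = 0 (p(t) = 4 - 1*4 = 4 - 4 = 0)
o = 85/7 (o = -(1 - 86)/7 = -⅐*(-85) = 85/7 ≈ 12.143)
M(D, L) = -⅓ - 8/(-3 + D) (M(D, L) = -2/6 - 8/(-3 + D) = -2*⅙ - 8/(-3 + D) = -⅓ - 8/(-3 + D))
d = 85/21 (d = (85/7)/3 = (85/7)*(⅓) = 85/21 ≈ 4.0476)
(8 + M(21, p(-1)))*(-281 + d) = (8 + (-21 - 1*21)/(3*(-3 + 21)))*(-281 + 85/21) = (8 + (⅓)*(-21 - 21)/18)*(-5816/21) = (8 + (⅓)*(1/18)*(-42))*(-5816/21) = (8 - 7/9)*(-5816/21) = (65/9)*(-5816/21) = -378040/189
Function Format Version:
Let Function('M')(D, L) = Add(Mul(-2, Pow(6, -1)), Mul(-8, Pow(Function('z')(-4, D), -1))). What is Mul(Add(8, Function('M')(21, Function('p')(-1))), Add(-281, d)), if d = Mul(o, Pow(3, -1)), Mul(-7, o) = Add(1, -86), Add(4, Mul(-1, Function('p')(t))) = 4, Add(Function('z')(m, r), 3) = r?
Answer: Rational(-378040, 189) ≈ -2000.2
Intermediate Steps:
Function('z')(m, r) = Add(-3, r)
Function('p')(t) = 0 (Function('p')(t) = Add(4, Mul(-1, 4)) = Add(4, -4) = 0)
o = Rational(85, 7) (o = Mul(Rational(-1, 7), Add(1, -86)) = Mul(Rational(-1, 7), -85) = Rational(85, 7) ≈ 12.143)
Function('M')(D, L) = Add(Rational(-1, 3), Mul(-8, Pow(Add(-3, D), -1))) (Function('M')(D, L) = Add(Mul(-2, Pow(6, -1)), Mul(-8, Pow(Add(-3, D), -1))) = Add(Mul(-2, Rational(1, 6)), Mul(-8, Pow(Add(-3, D), -1))) = Add(Rational(-1, 3), Mul(-8, Pow(Add(-3, D), -1))))
d = Rational(85, 21) (d = Mul(Rational(85, 7), Pow(3, -1)) = Mul(Rational(85, 7), Rational(1, 3)) = Rational(85, 21) ≈ 4.0476)
Mul(Add(8, Function('M')(21, Function('p')(-1))), Add(-281, d)) = Mul(Add(8, Mul(Rational(1, 3), Pow(Add(-3, 21), -1), Add(-21, Mul(-1, 21)))), Add(-281, Rational(85, 21))) = Mul(Add(8, Mul(Rational(1, 3), Pow(18, -1), Add(-21, -21))), Rational(-5816, 21)) = Mul(Add(8, Mul(Rational(1, 3), Rational(1, 18), -42)), Rational(-5816, 21)) = Mul(Add(8, Rational(-7, 9)), Rational(-5816, 21)) = Mul(Rational(65, 9), Rational(-5816, 21)) = Rational(-378040, 189)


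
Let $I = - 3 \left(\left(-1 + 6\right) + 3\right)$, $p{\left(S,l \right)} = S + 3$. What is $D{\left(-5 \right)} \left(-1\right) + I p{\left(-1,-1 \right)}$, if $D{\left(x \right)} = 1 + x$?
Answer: $-44$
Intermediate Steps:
$p{\left(S,l \right)} = 3 + S$
$I = -24$ ($I = - 3 \left(5 + 3\right) = \left(-3\right) 8 = -24$)
$D{\left(-5 \right)} \left(-1\right) + I p{\left(-1,-1 \right)} = \left(1 - 5\right) \left(-1\right) - 24 \left(3 - 1\right) = \left(-4\right) \left(-1\right) - 48 = 4 - 48 = -44$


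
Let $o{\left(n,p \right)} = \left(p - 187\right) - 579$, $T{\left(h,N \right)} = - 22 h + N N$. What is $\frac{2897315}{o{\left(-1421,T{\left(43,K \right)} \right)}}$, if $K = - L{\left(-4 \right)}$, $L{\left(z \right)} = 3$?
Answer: $- \frac{2897315}{1703} \approx -1701.3$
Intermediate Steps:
$K = -3$ ($K = \left(-1\right) 3 = -3$)
$T{\left(h,N \right)} = N^{2} - 22 h$ ($T{\left(h,N \right)} = - 22 h + N^{2} = N^{2} - 22 h$)
$o{\left(n,p \right)} = -766 + p$ ($o{\left(n,p \right)} = \left(-187 + p\right) - 579 = -766 + p$)
$\frac{2897315}{o{\left(-1421,T{\left(43,K \right)} \right)}} = \frac{2897315}{-766 + \left(\left(-3\right)^{2} - 946\right)} = \frac{2897315}{-766 + \left(9 - 946\right)} = \frac{2897315}{-766 - 937} = \frac{2897315}{-1703} = 2897315 \left(- \frac{1}{1703}\right) = - \frac{2897315}{1703}$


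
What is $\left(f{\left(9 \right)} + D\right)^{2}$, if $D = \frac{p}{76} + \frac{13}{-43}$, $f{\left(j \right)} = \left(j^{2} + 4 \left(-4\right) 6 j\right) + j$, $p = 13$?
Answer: $\frac{6400196679321}{10679824} \approx 5.9928 \cdot 10^{5}$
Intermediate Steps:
$f{\left(j \right)} = j^{2} - 95 j$ ($f{\left(j \right)} = \left(j^{2} + \left(-16\right) 6 j\right) + j = \left(j^{2} - 96 j\right) + j = j^{2} - 95 j$)
$D = - \frac{429}{3268}$ ($D = \frac{13}{76} + \frac{13}{-43} = 13 \cdot \frac{1}{76} + 13 \left(- \frac{1}{43}\right) = \frac{13}{76} - \frac{13}{43} = - \frac{429}{3268} \approx -0.13127$)
$\left(f{\left(9 \right)} + D\right)^{2} = \left(9 \left(-95 + 9\right) - \frac{429}{3268}\right)^{2} = \left(9 \left(-86\right) - \frac{429}{3268}\right)^{2} = \left(-774 - \frac{429}{3268}\right)^{2} = \left(- \frac{2529861}{3268}\right)^{2} = \frac{6400196679321}{10679824}$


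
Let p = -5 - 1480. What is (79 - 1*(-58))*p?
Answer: -203445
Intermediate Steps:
p = -1485
(79 - 1*(-58))*p = (79 - 1*(-58))*(-1485) = (79 + 58)*(-1485) = 137*(-1485) = -203445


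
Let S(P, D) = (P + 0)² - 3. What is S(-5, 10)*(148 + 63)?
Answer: 4642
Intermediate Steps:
S(P, D) = -3 + P² (S(P, D) = P² - 3 = -3 + P²)
S(-5, 10)*(148 + 63) = (-3 + (-5)²)*(148 + 63) = (-3 + 25)*211 = 22*211 = 4642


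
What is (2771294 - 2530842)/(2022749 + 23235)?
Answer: 60113/511496 ≈ 0.11752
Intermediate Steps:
(2771294 - 2530842)/(2022749 + 23235) = 240452/2045984 = 240452*(1/2045984) = 60113/511496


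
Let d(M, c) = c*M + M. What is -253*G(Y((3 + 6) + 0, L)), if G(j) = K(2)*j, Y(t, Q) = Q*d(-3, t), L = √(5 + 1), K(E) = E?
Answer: 15180*√6 ≈ 37183.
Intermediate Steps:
d(M, c) = M + M*c (d(M, c) = M*c + M = M + M*c)
L = √6 ≈ 2.4495
Y(t, Q) = Q*(-3 - 3*t) (Y(t, Q) = Q*(-3*(1 + t)) = Q*(-3 - 3*t))
G(j) = 2*j
-253*G(Y((3 + 6) + 0, L)) = -506*3*√6*(-1 - ((3 + 6) + 0)) = -506*3*√6*(-1 - (9 + 0)) = -506*3*√6*(-1 - 1*9) = -506*3*√6*(-1 - 9) = -506*3*√6*(-10) = -506*(-30*√6) = -(-15180)*√6 = 15180*√6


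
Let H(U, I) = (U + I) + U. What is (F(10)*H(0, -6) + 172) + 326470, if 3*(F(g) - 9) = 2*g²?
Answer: 326188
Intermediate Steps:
H(U, I) = I + 2*U (H(U, I) = (I + U) + U = I + 2*U)
F(g) = 9 + 2*g²/3 (F(g) = 9 + (2*g²)/3 = 9 + 2*g²/3)
(F(10)*H(0, -6) + 172) + 326470 = ((9 + (⅔)*10²)*(-6 + 2*0) + 172) + 326470 = ((9 + (⅔)*100)*(-6 + 0) + 172) + 326470 = ((9 + 200/3)*(-6) + 172) + 326470 = ((227/3)*(-6) + 172) + 326470 = (-454 + 172) + 326470 = -282 + 326470 = 326188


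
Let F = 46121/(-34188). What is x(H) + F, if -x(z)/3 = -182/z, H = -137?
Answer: -24985225/4683756 ≈ -5.3344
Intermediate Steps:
F = -46121/34188 (F = 46121*(-1/34188) = -46121/34188 ≈ -1.3490)
x(z) = 546/z (x(z) = -(-546)/z = 546/z)
x(H) + F = 546/(-137) - 46121/34188 = 546*(-1/137) - 46121/34188 = -546/137 - 46121/34188 = -24985225/4683756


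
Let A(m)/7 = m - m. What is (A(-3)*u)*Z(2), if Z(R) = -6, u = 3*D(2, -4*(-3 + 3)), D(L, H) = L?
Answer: 0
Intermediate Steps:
u = 6 (u = 3*2 = 6)
A(m) = 0 (A(m) = 7*(m - m) = 7*0 = 0)
(A(-3)*u)*Z(2) = (0*6)*(-6) = 0*(-6) = 0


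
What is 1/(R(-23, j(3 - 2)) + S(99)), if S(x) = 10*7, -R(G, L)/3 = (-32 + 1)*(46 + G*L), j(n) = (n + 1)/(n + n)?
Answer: 1/2209 ≈ 0.00045269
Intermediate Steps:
j(n) = (1 + n)/(2*n) (j(n) = (1 + n)/((2*n)) = (1 + n)*(1/(2*n)) = (1 + n)/(2*n))
R(G, L) = 4278 + 93*G*L (R(G, L) = -3*(-32 + 1)*(46 + G*L) = -(-93)*(46 + G*L) = -3*(-1426 - 31*G*L) = 4278 + 93*G*L)
S(x) = 70
1/(R(-23, j(3 - 2)) + S(99)) = 1/((4278 + 93*(-23)*((1 + (3 - 2))/(2*(3 - 2)))) + 70) = 1/((4278 + 93*(-23)*((½)*(1 + 1)/1)) + 70) = 1/((4278 + 93*(-23)*((½)*1*2)) + 70) = 1/((4278 + 93*(-23)*1) + 70) = 1/((4278 - 2139) + 70) = 1/(2139 + 70) = 1/2209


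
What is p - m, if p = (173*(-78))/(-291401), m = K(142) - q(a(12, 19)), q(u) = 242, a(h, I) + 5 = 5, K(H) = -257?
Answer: 145422593/291401 ≈ 499.05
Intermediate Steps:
a(h, I) = 0 (a(h, I) = -5 + 5 = 0)
m = -499 (m = -257 - 1*242 = -257 - 242 = -499)
p = 13494/291401 (p = -13494*(-1/291401) = 13494/291401 ≈ 0.046307)
p - m = 13494/291401 - 1*(-499) = 13494/291401 + 499 = 145422593/291401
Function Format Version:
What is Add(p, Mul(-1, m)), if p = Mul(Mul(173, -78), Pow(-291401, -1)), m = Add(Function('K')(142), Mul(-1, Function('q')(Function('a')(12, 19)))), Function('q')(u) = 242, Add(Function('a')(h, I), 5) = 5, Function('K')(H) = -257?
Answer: Rational(145422593, 291401) ≈ 499.05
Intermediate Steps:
Function('a')(h, I) = 0 (Function('a')(h, I) = Add(-5, 5) = 0)
m = -499 (m = Add(-257, Mul(-1, 242)) = Add(-257, -242) = -499)
p = Rational(13494, 291401) (p = Mul(-13494, Rational(-1, 291401)) = Rational(13494, 291401) ≈ 0.046307)
Add(p, Mul(-1, m)) = Add(Rational(13494, 291401), Mul(-1, -499)) = Add(Rational(13494, 291401), 499) = Rational(145422593, 291401)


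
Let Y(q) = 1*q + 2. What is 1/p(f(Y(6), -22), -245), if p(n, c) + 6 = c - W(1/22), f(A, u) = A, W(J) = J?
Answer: -22/5523 ≈ -0.0039833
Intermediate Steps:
Y(q) = 2 + q (Y(q) = q + 2 = 2 + q)
p(n, c) = -133/22 + c (p(n, c) = -6 + (c - 1/22) = -6 + (-1/22 + c) = -133/22 + c)
1/p(f(Y(6), -22), -245) = 1/(-133/22 - 245) = 1/(-5523/22) = -22/5523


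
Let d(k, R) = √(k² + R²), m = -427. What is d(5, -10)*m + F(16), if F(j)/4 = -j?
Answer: -64 - 2135*√5 ≈ -4838.0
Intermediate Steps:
d(k, R) = √(R² + k²)
F(j) = -4*j (F(j) = 4*(-j) = -4*j)
d(5, -10)*m + F(16) = √((-10)² + 5²)*(-427) - 4*16 = √(100 + 25)*(-427) - 64 = √125*(-427) - 64 = (5*√5)*(-427) - 64 = -2135*√5 - 64 = -64 - 2135*√5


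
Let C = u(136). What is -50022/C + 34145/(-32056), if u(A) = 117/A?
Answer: -24231189613/416728 ≈ -58146.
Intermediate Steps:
C = 117/136 ≈ 0.86029
-50022/C + 34145/(-32056) = -50022/117/136 + 34145/(-32056) = -50022*136/117 + 34145*(-1/32056) = -755888/13 - 34145/32056 = -24231189613/416728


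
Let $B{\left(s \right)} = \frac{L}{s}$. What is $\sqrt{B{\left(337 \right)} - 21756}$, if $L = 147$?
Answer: $\frac{105 i \sqrt{224105}}{337} \approx 147.5 i$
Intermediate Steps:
$B{\left(s \right)} = \frac{147}{s}$
$\sqrt{B{\left(337 \right)} - 21756} = \sqrt{\frac{147}{337} - 21756} = \sqrt{- \frac{7331625}{337}} = \frac{105 i \sqrt{224105}}{337}$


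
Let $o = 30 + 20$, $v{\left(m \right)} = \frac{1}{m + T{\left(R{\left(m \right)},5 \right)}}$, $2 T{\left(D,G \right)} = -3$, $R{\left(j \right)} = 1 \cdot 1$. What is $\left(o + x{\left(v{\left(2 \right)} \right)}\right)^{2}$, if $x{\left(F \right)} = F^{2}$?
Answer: $2916$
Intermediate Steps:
$R{\left(j \right)} = 1$
$T{\left(D,G \right)} = - \frac{3}{2}$ ($T{\left(D,G \right)} = \frac{1}{2} \left(-3\right) = - \frac{3}{2}$)
$v{\left(m \right)} = \frac{1}{- \frac{3}{2} + m}$ ($v{\left(m \right)} = \frac{1}{m - \frac{3}{2}} = \frac{1}{- \frac{3}{2} + m}$)
$o = 50$
$\left(o + x{\left(v{\left(2 \right)} \right)}\right)^{2} = \left(50 + \left(\frac{2}{-3 + 2 \cdot 2}\right)^{2}\right)^{2} = \left(50 + \left(\frac{2}{-3 + 4}\right)^{2}\right)^{2} = \left(50 + \left(\frac{2}{1}\right)^{2}\right)^{2} = \left(50 + \left(2 \cdot 1\right)^{2}\right)^{2} = \left(50 + 2^{2}\right)^{2} = \left(50 + 4\right)^{2} = 54^{2} = 2916$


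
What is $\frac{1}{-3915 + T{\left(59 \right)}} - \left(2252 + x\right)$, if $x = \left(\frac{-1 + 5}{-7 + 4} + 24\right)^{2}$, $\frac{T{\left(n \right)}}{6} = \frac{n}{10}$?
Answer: $- \frac{160951687}{58194} \approx -2765.8$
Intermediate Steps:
$T{\left(n \right)} = \frac{3 n}{5}$ ($T{\left(n \right)} = 6 \frac{n}{10} = \frac{3 n}{5}$)
$x = \frac{4624}{9}$ ($x = \left(\frac{4}{-3} + 24\right)^{2} = \left(4 \left(- \frac{1}{3}\right) + 24\right)^{2} = \left(- \frac{4}{3} + 24\right)^{2} = \left(\frac{68}{3}\right)^{2} = \frac{4624}{9} \approx 513.78$)
$\frac{1}{-3915 + T{\left(59 \right)}} - \left(2252 + x\right) = \frac{1}{-3915 + \frac{3}{5} \cdot 59} - \frac{24892}{9} = \frac{1}{-3915 + \frac{177}{5}} - \frac{24892}{9} = \frac{1}{- \frac{19398}{5}} - \frac{24892}{9} = - \frac{5}{19398} - \frac{24892}{9} = - \frac{160951687}{58194}$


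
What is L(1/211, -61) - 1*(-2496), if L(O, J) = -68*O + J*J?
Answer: 1311719/211 ≈ 6216.7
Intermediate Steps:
L(O, J) = J² - 68*O (L(O, J) = -68*O + J² = J² - 68*O)
L(1/211, -61) - 1*(-2496) = ((-61)² - 68/211) - 1*(-2496) = (3721 - 68*1/211) + 2496 = (3721 - 68/211) + 2496 = 785063/211 + 2496 = 1311719/211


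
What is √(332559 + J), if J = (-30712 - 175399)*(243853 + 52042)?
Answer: I*√60986881786 ≈ 2.4696e+5*I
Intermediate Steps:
J = -60987214345 (J = -206111*295895 = -60987214345)
√(332559 + J) = √(332559 - 60987214345) = √(-60986881786) = I*√60986881786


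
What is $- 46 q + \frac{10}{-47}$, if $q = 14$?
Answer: $- \frac{30278}{47} \approx -644.21$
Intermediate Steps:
$- 46 q + \frac{10}{-47} = \left(-46\right) 14 + \frac{10}{-47} = -644 + 10 \left(- \frac{1}{47}\right) = -644 - \frac{10}{47} = - \frac{30278}{47}$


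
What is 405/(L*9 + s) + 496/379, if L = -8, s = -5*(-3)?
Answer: -41741/7201 ≈ -5.7966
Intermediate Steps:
s = 15
405/(L*9 + s) + 496/379 = 405/(-8*9 + 15) + 496/379 = 405/(-72 + 15) + 496*(1/379) = 405/(-57) + 496/379 = 405*(-1/57) + 496/379 = -135/19 + 496/379 = -41741/7201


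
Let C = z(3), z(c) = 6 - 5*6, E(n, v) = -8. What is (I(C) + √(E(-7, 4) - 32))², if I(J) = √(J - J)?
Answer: -40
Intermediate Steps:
z(c) = -24 (z(c) = 6 - 30 = -24)
C = -24
I(J) = 0 (I(J) = √0 = 0)
(I(C) + √(E(-7, 4) - 32))² = (0 + √(-8 - 32))² = (0 + √(-40))² = (0 + 2*I*√10)² = (2*I*√10)² = -40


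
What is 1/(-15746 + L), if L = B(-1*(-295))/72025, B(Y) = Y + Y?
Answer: -14405/226821012 ≈ -6.3508e-5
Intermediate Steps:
B(Y) = 2*Y
L = 118/14405 (L = (2*(-1*(-295)))/72025 = (2*295)*(1/72025) = 590*(1/72025) = 118/14405 ≈ 0.0081916)
1/(-15746 + L) = 1/(-15746 + 118/14405) = 1/(-226821012/14405) = -14405/226821012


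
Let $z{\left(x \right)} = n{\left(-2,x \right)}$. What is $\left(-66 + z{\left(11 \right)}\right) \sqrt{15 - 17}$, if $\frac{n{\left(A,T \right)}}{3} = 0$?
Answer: $- 66 i \sqrt{2} \approx - 93.338 i$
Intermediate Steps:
$n{\left(A,T \right)} = 0$ ($n{\left(A,T \right)} = 3 \cdot 0 = 0$)
$z{\left(x \right)} = 0$
$\left(-66 + z{\left(11 \right)}\right) \sqrt{15 - 17} = \left(-66 + 0\right) \sqrt{15 - 17} = - 66 \sqrt{-2} = - 66 i \sqrt{2}$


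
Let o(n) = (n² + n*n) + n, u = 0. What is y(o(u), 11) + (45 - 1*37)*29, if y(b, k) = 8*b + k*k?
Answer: 353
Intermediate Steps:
o(n) = n + 2*n² (o(n) = (n² + n²) + n = 2*n² + n = n + 2*n²)
y(b, k) = k² + 8*b (y(b, k) = 8*b + k² = k² + 8*b)
y(o(u), 11) + (45 - 1*37)*29 = (11² + 8*(0*(1 + 2*0))) + (45 - 1*37)*29 = (121 + 8*(0*(1 + 0))) + (45 - 37)*29 = (121 + 8*(0*1)) + 8*29 = (121 + 8*0) + 232 = (121 + 0) + 232 = 121 + 232 = 353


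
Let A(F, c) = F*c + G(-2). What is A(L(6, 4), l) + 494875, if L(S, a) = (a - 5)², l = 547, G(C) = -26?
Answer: 495396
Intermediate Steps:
L(S, a) = (-5 + a)²
A(F, c) = -26 + F*c (A(F, c) = F*c - 26 = -26 + F*c)
A(L(6, 4), l) + 494875 = (-26 + (-5 + 4)²*547) + 494875 = (-26 + (-1)²*547) + 494875 = (-26 + 1*547) + 494875 = (-26 + 547) + 494875 = 521 + 494875 = 495396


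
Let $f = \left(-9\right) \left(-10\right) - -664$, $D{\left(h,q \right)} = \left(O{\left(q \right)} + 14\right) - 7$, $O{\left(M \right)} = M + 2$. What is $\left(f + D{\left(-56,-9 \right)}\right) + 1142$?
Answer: $1896$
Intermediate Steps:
$O{\left(M \right)} = 2 + M$
$D{\left(h,q \right)} = 9 + q$ ($D{\left(h,q \right)} = \left(\left(2 + q\right) + 14\right) - 7 = \left(16 + q\right) - 7 = 9 + q$)
$f = 754$ ($f = 90 + 664 = 754$)
$\left(f + D{\left(-56,-9 \right)}\right) + 1142 = \left(754 + \left(9 - 9\right)\right) + 1142 = \left(754 + 0\right) + 1142 = 754 + 1142 = 1896$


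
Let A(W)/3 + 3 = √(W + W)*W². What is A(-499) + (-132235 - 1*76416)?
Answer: -208660 + 747003*I*√998 ≈ -2.0866e+5 + 2.3599e+7*I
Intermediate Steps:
A(W) = -9 + 3*√2*W^(5/2) (A(W) = -9 + 3*(√(W + W)*W²) = -9 + 3*(√(2*W)*W²) = -9 + 3*((√2*√W)*W²) = -9 + 3*(√2*W^(5/2)) = -9 + 3*√2*W^(5/2))
A(-499) + (-132235 - 1*76416) = (-9 + 3*√2*(-499)^(5/2)) + (-132235 - 1*76416) = (-9 + 3*√2*(249001*I*√499)) + (-132235 - 76416) = (-9 + 747003*I*√998) - 208651 = -208660 + 747003*I*√998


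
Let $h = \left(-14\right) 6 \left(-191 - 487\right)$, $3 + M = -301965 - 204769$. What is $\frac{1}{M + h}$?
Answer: $- \frac{1}{449785} \approx -2.2233 \cdot 10^{-6}$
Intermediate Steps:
$M = -506737$ ($M = -3 - 506734 = -506737$)
$h = 56952$ ($h = \left(-84\right) \left(-678\right) = 56952$)
$\frac{1}{M + h} = \frac{1}{-506737 + 56952} = \frac{1}{-449785} = - \frac{1}{449785}$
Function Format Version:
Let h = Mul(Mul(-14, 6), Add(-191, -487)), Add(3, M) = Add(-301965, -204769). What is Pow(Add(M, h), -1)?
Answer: Rational(-1, 449785) ≈ -2.2233e-6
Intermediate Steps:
M = -506737 (M = Add(-3, Add(-301965, -204769)) = Add(-3, -506734) = -506737)
h = 56952 (h = Mul(-84, -678) = 56952)
Pow(Add(M, h), -1) = Pow(Add(-506737, 56952), -1) = Pow(-449785, -1) = Rational(-1, 449785)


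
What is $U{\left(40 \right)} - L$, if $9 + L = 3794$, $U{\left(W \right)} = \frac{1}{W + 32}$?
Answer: $- \frac{272519}{72} \approx -3785.0$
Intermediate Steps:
$U{\left(W \right)} = \frac{1}{32 + W}$
$L = 3785$ ($L = -9 + 3794 = 3785$)
$U{\left(40 \right)} - L = \frac{1}{32 + 40} - 3785 = \frac{1}{72} - 3785 = - \frac{272519}{72}$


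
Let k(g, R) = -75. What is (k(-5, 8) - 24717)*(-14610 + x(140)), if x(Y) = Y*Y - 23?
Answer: -123141864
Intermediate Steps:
x(Y) = -23 + Y² (x(Y) = Y² - 23 = -23 + Y²)
(k(-5, 8) - 24717)*(-14610 + x(140)) = (-75 - 24717)*(-14610 + (-23 + 140²)) = -24792*(-14610 + (-23 + 19600)) = -24792*(-14610 + 19577) = -24792*4967 = -123141864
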